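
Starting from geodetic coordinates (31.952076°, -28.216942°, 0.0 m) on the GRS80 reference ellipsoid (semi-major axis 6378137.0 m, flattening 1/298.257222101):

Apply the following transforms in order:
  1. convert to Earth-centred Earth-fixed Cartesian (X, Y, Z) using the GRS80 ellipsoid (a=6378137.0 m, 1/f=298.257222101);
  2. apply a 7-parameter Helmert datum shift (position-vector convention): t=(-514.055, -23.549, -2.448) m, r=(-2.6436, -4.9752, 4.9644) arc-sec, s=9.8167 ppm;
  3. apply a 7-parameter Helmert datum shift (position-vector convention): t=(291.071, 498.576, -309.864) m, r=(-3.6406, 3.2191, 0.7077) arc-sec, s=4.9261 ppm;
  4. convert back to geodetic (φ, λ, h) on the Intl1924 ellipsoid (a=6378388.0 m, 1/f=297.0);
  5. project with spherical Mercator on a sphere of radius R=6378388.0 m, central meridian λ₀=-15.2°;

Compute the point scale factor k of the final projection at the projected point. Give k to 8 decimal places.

start: φ=31.952076°, λ=-28.216942°, h=0.000 m
→ ECEF (a=6378137.000, f=1/298.257222101): X=4773151.2258, Y=-2561158.6931, Z=3355923.6280
→ Helmert 7p (PV): X=4772664.7230, Y=-2561049.4907, Z=3356102.0813
→ Helmert 7p (PV): X=4773040.4694, Y=-2560487.9196, Z=3355779.4673
→ geod (Bowring, a=6378388.000): φ=31.95369117°, λ=-28.21124364°, h=-653.6453 m
→ into merc (λ₀=-15.2°): φ=31.95369117°, λ−λ₀=-13.01124364°
scale k = 1.17858355

1.17858355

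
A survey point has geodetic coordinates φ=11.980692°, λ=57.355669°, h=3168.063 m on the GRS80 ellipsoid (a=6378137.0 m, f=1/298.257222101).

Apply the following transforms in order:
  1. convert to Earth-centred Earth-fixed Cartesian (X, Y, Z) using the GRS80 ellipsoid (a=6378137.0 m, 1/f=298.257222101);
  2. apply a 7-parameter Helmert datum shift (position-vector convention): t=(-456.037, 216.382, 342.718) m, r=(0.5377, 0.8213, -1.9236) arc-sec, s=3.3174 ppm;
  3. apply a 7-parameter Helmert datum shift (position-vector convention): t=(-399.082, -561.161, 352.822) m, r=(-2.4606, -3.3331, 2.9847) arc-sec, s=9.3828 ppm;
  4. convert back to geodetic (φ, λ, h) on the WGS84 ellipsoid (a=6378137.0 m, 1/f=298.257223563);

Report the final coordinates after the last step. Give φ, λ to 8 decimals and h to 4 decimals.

φ=11.98817481°, λ=57.36105022°, h=2658.3243 m

start: φ=11.980692°, λ=57.355669°, h=3168.063 m
→ ECEF (a=6378137.000, f=1/298.257222101): X=3367724.9569, Y=5256998.9635, Z=1315970.8701
→ Helmert 7p (PV): X=3367334.3582, Y=5257197.9474, Z=1316318.2484
→ Helmert 7p (PV): X=3366869.5266, Y=5256750.5432, Z=1316675.1201
→ geod (Bowring, a=6378137.000): φ=11.98817481°, λ=57.36105022°, h=2658.3243 m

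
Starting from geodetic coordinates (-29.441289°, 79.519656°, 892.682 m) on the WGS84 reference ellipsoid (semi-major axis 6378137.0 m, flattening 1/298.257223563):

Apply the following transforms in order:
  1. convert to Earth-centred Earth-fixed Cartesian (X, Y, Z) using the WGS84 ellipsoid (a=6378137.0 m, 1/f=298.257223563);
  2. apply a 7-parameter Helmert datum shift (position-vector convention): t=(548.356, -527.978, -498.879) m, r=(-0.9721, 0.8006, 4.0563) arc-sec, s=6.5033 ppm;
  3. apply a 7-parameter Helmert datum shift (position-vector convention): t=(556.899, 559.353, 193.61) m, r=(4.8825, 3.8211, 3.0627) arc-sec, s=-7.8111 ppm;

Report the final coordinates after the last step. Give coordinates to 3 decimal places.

start: φ=-29.441289°, λ=79.519656°, h=892.682 m
→ ECEF (a=6378137.000, f=1/298.257223563): X=1011306.3169, Y=5466986.9159, Z=-3117027.8273
→ Helmert 7p (PV): X=1011741.6394, Y=5466499.6891, Z=-3117576.6680
→ Helmert 7p (PV): X=1012151.7142, Y=5467105.1610, Z=-3117248.0522

X=1012151.714 m, Y=5467105.161 m, Z=-3117248.052 m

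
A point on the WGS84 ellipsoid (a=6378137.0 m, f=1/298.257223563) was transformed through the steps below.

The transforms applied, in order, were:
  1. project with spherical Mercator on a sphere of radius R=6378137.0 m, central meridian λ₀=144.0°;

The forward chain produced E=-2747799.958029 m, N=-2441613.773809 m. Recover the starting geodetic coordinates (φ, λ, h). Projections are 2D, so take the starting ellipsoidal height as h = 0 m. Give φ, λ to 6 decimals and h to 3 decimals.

φ=-21.416518°, λ=119.316093°, h=0.000 m

start: E=-2747799.9580, N=-2441613.7738 m
→ merc⁻¹: φ=-21.41651800°, λ=119.31609300°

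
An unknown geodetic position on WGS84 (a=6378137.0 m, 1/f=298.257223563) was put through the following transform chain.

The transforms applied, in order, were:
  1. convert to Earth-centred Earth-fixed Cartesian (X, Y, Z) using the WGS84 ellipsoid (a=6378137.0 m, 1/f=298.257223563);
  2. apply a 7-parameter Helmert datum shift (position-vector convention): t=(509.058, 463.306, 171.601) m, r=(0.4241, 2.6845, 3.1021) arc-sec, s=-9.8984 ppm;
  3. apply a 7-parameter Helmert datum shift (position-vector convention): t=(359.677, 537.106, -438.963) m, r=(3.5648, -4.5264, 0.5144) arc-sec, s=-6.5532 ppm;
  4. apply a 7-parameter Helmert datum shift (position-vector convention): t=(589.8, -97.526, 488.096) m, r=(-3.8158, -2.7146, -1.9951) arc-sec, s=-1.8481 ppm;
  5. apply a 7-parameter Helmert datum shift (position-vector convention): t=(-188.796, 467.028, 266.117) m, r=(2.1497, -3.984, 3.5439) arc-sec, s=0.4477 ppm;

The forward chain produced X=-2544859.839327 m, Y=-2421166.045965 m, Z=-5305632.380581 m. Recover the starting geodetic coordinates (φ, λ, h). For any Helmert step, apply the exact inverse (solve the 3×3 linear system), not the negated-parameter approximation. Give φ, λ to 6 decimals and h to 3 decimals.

φ=-56.656580°, λ=-136.428114°, h=1323.153 m

start: X=-2544859.8393, Y=-2421166.0460, Z=-5305632.3806 m
→ Helmert⁻¹: X=-2544813.9929, Y=-2421643.5640, Z=-5305821.7306
→ Helmert⁻¹: X=-2545454.9106, Y=-2421476.9697, Z=-5306330.9293
→ Helmert⁻¹: X=-2545953.7458, Y=-2422115.2972, Z=-5305829.0066
→ Helmert⁻¹: X=-2546455.3863, Y=-2422575.1957, Z=-5306081.2897
→ geod (Bowring, a=6378137.000): φ=-56.65658000°, λ=-136.42811400°, h=1323.1530 m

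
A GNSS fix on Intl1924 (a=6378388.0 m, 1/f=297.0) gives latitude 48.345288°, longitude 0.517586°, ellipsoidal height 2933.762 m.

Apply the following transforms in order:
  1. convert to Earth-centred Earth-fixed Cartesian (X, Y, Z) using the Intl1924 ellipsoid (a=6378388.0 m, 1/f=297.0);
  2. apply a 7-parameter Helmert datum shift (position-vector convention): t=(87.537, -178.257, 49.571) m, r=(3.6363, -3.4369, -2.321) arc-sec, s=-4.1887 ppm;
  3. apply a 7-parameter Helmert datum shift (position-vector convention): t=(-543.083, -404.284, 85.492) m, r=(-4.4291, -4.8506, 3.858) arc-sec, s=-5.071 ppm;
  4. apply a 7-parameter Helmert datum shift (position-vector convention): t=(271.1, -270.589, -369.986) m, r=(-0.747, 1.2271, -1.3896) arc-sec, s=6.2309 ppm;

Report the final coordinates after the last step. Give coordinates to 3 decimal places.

start: φ=48.345288°, λ=0.517586°, h=2933.762 m
→ ECEF (a=6378388.000, f=1/297.0): X=4249085.6965, Y=38385.4991, Z=4744761.8445
→ Helmert 7p (PV): X=4249076.8077, Y=38075.6222, Z=4744863.0182
→ Helmert 7p (PV): X=4248399.8841, Y=37852.5053, Z=4745023.5538
→ Helmert 7p (PV): X=4248725.9395, Y=37570.7151, Z=4744657.7219

X=4248725.939 m, Y=37570.715 m, Z=4744657.722 m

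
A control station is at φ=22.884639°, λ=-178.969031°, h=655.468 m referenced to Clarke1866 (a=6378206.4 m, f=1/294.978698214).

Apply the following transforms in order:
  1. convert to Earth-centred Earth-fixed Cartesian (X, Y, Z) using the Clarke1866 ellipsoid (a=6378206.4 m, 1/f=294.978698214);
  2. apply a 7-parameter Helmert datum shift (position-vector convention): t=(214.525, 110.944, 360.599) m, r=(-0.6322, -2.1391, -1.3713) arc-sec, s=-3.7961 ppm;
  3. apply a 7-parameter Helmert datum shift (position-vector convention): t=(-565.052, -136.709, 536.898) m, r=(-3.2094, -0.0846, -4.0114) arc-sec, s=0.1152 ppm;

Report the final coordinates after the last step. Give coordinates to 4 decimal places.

X=-5879195.8061 m, Y=-105620.1166 m, Z=2465892.7119 m

start: φ=22.884639°, λ=-178.969031°, h=655.468 m
→ ECEF (a=6378206.400, f=1/294.978698214): X=-5878837.5854, Y=-105794.0667, Z=2465065.6989
→ Helmert 7p (PV): X=-5878627.0113, Y=-105636.0819, Z=2465356.2974
→ Helmert 7p (PV): X=-5879195.8061, Y=-105620.1166, Z=2465892.7119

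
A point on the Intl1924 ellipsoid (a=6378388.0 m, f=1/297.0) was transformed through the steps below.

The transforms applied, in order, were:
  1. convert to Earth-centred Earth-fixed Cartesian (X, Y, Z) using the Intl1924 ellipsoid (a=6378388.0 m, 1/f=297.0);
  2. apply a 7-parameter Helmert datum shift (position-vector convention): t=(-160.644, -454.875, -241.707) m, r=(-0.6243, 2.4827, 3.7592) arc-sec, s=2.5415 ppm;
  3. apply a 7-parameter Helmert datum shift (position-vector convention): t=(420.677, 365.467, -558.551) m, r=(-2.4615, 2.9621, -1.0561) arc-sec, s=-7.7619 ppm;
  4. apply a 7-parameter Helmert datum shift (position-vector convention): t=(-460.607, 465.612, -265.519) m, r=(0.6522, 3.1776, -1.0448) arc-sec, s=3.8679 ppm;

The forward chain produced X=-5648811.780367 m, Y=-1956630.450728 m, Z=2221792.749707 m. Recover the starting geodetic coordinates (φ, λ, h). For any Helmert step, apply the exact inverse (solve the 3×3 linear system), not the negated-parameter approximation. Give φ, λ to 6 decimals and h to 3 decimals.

start: X=-5648811.7804, Y=-1956630.4507, Z=2221792.7497 m
→ Helmert⁻¹: X=-5648353.6432, Y=-1957110.0779, Z=2221968.8470
→ Helmert⁻¹: X=-5648840.0586, Y=-1957546.1834, Z=2222440.1673
→ Helmert⁻¹: X=-5648727.4772, Y=-1956990.1129, Z=2222602.3114
→ geod (Bowring, a=6378388.000): φ=20.52112200°, λ=-160.89146100°, h=2154.0290 m

φ=20.521122°, λ=-160.891461°, h=2154.029 m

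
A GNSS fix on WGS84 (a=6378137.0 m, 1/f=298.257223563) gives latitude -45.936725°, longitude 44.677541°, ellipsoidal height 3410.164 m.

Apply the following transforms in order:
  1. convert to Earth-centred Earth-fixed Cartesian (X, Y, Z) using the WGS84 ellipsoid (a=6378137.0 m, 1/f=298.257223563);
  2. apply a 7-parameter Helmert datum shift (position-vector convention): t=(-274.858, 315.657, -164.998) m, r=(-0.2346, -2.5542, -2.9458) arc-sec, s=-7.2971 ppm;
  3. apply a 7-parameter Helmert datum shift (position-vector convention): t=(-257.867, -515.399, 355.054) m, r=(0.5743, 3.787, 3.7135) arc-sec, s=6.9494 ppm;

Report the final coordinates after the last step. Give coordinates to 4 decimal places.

X=3160688.2594 m, Y=3125695.2445 m, Z=-4562631.7236 m

start: φ=-45.936725°, λ=44.677541°, h=3410.164 m
→ ECEF (a=6378137.000, f=1/298.257223563): X=3161260.9980, Y=3125876.7936, Z=-4562809.6230
→ Helmert 7p (PV): X=3161064.2156, Y=3126119.3035, Z=-4562905.7350
→ Helmert 7p (PV): X=3160688.2594, Y=3125695.2445, Z=-4562631.7236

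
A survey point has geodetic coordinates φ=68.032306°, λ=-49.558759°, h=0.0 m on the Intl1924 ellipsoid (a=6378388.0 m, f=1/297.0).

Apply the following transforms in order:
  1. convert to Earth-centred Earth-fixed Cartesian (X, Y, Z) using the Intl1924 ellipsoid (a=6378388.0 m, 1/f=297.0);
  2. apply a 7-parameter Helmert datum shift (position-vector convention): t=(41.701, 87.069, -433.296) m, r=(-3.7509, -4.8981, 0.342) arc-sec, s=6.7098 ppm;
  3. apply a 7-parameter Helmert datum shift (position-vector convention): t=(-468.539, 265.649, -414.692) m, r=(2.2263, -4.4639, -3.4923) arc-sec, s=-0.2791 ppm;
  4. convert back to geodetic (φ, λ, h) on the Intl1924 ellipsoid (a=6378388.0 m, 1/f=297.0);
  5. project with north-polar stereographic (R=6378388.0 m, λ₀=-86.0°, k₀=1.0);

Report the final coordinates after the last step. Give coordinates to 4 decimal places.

E=1470190.5817 m, N=-1991652.2183 m

start: φ=68.032306°, λ=-49.558759°, h=0.000 m
→ ECEF (a=6378388.000, f=1/297.0): X=1552248.8085, Y=-1821228.5770, Z=5892578.0401
→ Helmert 7p (PV): X=1552164.0146, Y=-1821043.9978, Z=5892254.2621
→ Helmert 7p (PV): X=1551536.6922, Y=-1820867.7180, Z=5891851.8616
→ geod (Bowring, a=6378388.000): φ=68.03599502°, λ=-49.56613326°, h=-948.9711 m
→ stereo (R=6378388.0, λ₀=-86.0°): E=1470190.5817, N=-1991652.2183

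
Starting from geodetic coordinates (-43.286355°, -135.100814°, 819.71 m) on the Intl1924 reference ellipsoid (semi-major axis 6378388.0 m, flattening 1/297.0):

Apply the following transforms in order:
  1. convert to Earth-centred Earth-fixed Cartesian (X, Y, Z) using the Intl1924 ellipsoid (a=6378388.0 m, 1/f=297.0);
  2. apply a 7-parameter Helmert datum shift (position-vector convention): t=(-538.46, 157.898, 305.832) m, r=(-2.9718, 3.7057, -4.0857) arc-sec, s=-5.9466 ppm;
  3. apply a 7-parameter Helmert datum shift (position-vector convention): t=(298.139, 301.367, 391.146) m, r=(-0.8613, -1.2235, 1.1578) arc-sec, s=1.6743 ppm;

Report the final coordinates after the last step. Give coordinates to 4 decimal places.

start: φ=-43.286355°, λ=-135.100814°, h=819.710 m
→ ECEF (a=6378388.000, f=1/297.0): X=-3294542.1170, Y=-3282968.7364, Z=-4351352.1754
→ Helmert 7p (PV): X=-3295204.1892, Y=-3282788.7505, Z=-4350913.9794
→ Helmert 7p (PV): X=-3294867.3322, Y=-3282529.5446, Z=-4350535.9564

X=-3294867.3322 m, Y=-3282529.5446 m, Z=-4350535.9564 m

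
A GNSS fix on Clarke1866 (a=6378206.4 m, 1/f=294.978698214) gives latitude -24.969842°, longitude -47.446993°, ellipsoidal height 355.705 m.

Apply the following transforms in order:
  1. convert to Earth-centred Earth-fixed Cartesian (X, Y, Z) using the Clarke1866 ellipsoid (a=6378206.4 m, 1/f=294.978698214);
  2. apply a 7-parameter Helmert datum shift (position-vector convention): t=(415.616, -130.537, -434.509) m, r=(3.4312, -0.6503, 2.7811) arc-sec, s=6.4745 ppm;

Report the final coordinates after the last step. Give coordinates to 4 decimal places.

X=3913314.5049 m, Y=-4262218.0271 m, Z=-2676553.6989 m

start: φ=-24.969842°, λ=-47.446993°, h=355.705 m
→ ECEF (a=6378206.400, f=1/294.978698214): X=3912807.6508, Y=-4262157.1682, Z=-2676043.2989
→ Helmert 7p (PV): X=3913314.5049, Y=-4262218.0271, Z=-2676553.6989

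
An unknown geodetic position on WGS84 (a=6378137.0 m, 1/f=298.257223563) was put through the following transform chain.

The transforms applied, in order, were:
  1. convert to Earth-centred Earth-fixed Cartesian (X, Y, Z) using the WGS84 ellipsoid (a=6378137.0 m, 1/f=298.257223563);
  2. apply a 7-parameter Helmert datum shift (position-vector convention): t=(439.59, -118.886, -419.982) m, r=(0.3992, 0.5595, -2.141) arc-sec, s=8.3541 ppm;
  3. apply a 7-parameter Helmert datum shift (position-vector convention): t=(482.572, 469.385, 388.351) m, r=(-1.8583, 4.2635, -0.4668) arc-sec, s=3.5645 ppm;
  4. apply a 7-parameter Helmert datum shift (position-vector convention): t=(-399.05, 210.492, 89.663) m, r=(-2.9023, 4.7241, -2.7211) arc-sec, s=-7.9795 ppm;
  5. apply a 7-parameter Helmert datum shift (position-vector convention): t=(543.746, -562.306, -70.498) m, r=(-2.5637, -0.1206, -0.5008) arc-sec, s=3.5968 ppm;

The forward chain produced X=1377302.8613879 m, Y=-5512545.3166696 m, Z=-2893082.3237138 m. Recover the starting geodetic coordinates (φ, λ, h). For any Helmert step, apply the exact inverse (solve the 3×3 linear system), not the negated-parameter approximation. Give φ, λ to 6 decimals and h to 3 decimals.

φ=-27.141723°, λ=-75.979194°, h=2129.492 m

start: X=1377302.8614, Y=-5512545.3167, Z=-2893082.3237 m
→ Helmert⁻¹: X=1376765.8546, Y=-5511923.8841, Z=-2893070.7338
→ Helmert⁻¹: X=1377314.8750, Y=-5512119.4807, Z=-2893229.4978
→ Helmert⁻¹: X=1376899.6822, Y=-5512540.0305, Z=-2893628.7381
→ Helmert⁻¹: X=1376513.6586, Y=-5512366.4049, Z=-2893170.1838
→ geod (Bowring, a=6378137.000): φ=-27.14172300°, λ=-75.97919400°, h=2129.4920 m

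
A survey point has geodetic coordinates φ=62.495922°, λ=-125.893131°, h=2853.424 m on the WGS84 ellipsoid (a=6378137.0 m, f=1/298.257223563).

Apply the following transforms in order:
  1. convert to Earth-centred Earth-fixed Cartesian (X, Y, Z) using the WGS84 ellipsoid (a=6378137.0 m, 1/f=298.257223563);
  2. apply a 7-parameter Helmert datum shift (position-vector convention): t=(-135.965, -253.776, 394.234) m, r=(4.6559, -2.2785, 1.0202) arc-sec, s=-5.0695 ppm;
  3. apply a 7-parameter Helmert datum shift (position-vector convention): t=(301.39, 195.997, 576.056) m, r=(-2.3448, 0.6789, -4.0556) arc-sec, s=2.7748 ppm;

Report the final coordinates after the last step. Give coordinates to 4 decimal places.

start: φ=62.495922°, λ=-125.893131°, h=2853.424 m
→ ECEF (a=6378137.000, f=1/298.257223563): X=-1732210.9189, Y=-2393559.6141, Z=5636782.4694
→ Helmert 7p (PV): X=-1732388.5301, Y=-2393937.0589, Z=5637074.9648
→ Helmert 7p (PV): X=-1732120.4632, Y=-2393649.5601, Z=5637699.5787

X=-1732120.4632 m, Y=-2393649.5601 m, Z=5637699.5787 m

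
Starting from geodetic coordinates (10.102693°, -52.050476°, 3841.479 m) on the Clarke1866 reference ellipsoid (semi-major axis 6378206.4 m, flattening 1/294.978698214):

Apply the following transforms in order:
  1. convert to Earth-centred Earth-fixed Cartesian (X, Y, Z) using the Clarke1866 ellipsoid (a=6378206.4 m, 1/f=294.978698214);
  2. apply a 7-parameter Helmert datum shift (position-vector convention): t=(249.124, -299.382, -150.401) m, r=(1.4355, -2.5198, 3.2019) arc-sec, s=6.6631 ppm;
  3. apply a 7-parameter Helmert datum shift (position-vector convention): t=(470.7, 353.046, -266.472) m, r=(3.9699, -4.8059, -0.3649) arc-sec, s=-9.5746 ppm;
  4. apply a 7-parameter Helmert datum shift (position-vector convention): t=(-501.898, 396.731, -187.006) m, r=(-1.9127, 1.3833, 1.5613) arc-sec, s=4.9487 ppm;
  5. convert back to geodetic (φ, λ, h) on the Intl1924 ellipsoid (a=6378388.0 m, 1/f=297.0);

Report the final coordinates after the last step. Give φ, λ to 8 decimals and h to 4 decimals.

φ=10.09746701°, λ=-52.04549755°, h=3344.8184 m

start: φ=10.102693°, λ=-52.050476°, h=3841.479 m
→ ECEF (a=6378206.400, f=1/294.978698214): X=3864297.6749, Y=-4955067.1154, Z=1112036.9853
→ Helmert 7p (PV): X=3864635.8812, Y=-4955347.2659, Z=1111906.7168
→ Helmert 7p (PV): X=3865034.9057, Y=-4954975.0115, Z=1111624.2698
→ Helmert 7p (PV): X=3864597.0961, Y=-4954563.2369, Z=1111462.7921
→ geod (Bowring, a=6378388.000): φ=10.09746701°, λ=-52.04549755°, h=3344.8184 m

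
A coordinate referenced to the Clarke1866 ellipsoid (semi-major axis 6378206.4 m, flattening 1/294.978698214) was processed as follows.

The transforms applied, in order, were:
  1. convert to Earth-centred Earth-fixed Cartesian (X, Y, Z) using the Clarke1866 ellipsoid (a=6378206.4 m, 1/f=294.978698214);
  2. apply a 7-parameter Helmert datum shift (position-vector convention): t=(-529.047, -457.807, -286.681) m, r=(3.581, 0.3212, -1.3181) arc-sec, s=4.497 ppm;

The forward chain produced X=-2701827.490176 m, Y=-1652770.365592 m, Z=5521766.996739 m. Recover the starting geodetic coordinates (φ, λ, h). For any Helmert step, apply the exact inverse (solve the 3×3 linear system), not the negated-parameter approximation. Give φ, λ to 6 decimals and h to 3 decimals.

φ=60.336291°, λ=-148.548176°, h=3607.454 m

start: X=-2701827.4902, Y=-1652770.3656, Z=5521766.9967 m
→ Helmert⁻¹: X=-2701284.3363, Y=-1652226.5209, Z=5522053.3233
→ geod (Bowring, a=6378206.400): φ=60.33629100°, λ=-148.54817600°, h=3607.4540 m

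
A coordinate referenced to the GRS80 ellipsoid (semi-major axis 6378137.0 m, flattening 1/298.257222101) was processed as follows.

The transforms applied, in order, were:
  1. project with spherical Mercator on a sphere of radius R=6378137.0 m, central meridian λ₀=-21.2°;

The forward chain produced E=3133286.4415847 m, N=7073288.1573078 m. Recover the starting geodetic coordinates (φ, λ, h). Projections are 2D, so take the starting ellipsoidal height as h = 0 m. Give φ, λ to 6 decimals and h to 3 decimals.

start: E=3133286.4416, N=7073288.1573 m
→ merc⁻¹: φ=53.48537200°, λ=6.94679100°

φ=53.485372°, λ=6.946791°, h=0.000 m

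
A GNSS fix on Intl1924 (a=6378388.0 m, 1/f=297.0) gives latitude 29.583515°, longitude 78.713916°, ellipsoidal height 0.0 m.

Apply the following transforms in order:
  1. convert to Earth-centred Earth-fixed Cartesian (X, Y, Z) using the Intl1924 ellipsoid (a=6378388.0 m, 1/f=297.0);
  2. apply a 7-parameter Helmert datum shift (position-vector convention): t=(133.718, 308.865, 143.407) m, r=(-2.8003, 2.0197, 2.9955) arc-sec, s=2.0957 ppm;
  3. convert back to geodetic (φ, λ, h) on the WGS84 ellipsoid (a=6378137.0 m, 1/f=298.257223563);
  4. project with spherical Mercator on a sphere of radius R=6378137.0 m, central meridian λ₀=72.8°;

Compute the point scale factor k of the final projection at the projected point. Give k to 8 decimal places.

start: φ=29.583515°, λ=78.713916°, h=0.000 m
→ ECEF (a=6378388.000, f=1/297.0): X=1086459.5109, Y=5444079.8433, Z=3130353.3048
→ Helmert 7p (PV): X=1086547.0953, Y=5444458.3942, Z=3130418.7234
→ geod (Bowring, a=6378137.000): φ=29.58159210°, λ=78.71379417°, h=598.8296 m
→ into merc (λ₀=72.8°): φ=29.58159210°, λ−λ₀=5.91379417°
scale k = 1.14988316

1.14988316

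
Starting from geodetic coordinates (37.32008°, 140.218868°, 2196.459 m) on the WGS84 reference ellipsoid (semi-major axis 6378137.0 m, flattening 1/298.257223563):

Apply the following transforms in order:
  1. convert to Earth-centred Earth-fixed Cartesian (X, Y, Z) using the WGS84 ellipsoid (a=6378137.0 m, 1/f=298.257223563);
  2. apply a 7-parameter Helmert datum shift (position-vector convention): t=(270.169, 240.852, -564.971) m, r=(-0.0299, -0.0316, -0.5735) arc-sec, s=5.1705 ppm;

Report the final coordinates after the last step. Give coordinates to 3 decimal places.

X=-3903909.710 m, Y=3250921.778 m, Z=3846488.468 m

start: φ=37.320080°, λ=140.218868°, h=2196.459 m
→ ECEF (a=6378137.000, f=1/298.257223563): X=-3904168.1414, Y=3250652.7052, Z=3847034.6170
→ Helmert 7p (PV): X=-3903909.7101, Y=3250921.7776, Z=3846488.4678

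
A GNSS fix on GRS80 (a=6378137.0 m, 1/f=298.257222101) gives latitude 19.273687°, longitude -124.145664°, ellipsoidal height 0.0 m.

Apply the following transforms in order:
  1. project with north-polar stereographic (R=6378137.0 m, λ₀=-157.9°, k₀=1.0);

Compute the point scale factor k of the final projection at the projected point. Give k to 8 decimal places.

start: φ=19.273687°, λ=-124.145664°, h=0.000 m
→ into stereo (λ₀=-157.9°): φ=19.27368700°, λ−λ₀=33.75433600°
scale k = 1.50366791

1.50366791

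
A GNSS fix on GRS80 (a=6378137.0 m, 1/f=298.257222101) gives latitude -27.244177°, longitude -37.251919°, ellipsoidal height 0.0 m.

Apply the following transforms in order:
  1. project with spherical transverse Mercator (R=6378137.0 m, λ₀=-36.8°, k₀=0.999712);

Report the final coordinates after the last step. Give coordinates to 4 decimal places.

E=-44713.8635 m, N=-3032015.1886 m

start: φ=-27.244177°, λ=-37.251919°, h=0.000 m
→ tm (R=6378137.0, λ₀=-36.8°): E=-44713.8635, N=-3032015.1886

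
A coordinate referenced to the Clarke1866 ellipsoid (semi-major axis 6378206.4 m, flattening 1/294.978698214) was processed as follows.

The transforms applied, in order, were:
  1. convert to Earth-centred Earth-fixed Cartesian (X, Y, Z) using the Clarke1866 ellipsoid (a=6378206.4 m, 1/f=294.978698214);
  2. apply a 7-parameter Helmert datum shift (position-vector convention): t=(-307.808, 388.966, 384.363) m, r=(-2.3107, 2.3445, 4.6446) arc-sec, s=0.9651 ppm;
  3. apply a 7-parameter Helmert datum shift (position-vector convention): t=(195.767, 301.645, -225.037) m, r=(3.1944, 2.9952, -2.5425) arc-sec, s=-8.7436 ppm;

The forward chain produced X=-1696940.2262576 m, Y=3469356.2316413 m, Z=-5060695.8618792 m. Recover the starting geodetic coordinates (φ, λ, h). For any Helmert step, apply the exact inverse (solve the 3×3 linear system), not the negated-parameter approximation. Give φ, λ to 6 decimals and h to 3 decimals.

φ=-52.844500°, λ=116.065118°, h=1312.822 m

start: X=-1696940.2263, Y=3469356.2316, Z=-5060695.8619 m
→ Helmert⁻¹: X=-1697120.1069, Y=3468985.6267, Z=-5060593.4399
→ Helmert⁻¹: X=-1696675.0295, Y=3468688.2141, Z=-5060953.3455
→ geod (Bowring, a=6378206.400): φ=-52.84450000°, λ=116.06511800°, h=1312.8220 m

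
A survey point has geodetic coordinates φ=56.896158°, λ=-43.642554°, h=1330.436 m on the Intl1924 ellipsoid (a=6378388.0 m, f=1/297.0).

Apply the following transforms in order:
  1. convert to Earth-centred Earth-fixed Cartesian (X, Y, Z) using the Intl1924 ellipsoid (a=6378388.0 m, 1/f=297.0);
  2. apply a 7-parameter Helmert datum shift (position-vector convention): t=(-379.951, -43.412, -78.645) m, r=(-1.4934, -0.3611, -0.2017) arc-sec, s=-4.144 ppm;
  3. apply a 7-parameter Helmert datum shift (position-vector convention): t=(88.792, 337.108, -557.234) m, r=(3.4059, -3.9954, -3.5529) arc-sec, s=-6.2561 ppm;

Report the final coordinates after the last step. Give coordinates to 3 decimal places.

start: φ=56.896158°, λ=-43.642554°, h=1330.436 m
→ ECEF (a=6378388.000, f=1/297.0): X=2527439.3661, Y=-2410429.9559, Z=5320818.6182
→ Helmert 7p (PV): X=2527037.2694, Y=-2410427.3269, Z=5320739.8003
→ Helmert 7p (PV): X=2526965.6694, Y=-2410206.5238, Z=5320158.4269

X=2526965.669 m, Y=-2410206.524 m, Z=5320158.427 m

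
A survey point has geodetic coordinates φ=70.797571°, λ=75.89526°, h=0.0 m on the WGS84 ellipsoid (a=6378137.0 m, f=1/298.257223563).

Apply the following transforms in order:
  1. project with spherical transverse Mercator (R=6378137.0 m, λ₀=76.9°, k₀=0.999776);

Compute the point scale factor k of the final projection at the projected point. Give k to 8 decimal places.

start: φ=70.797571°, λ=75.895260°, h=0.000 m
→ into tm (λ₀=76.9°): φ=70.79757100°, λ−λ₀=-1.00474000°
scale k = 0.99979263

0.99979263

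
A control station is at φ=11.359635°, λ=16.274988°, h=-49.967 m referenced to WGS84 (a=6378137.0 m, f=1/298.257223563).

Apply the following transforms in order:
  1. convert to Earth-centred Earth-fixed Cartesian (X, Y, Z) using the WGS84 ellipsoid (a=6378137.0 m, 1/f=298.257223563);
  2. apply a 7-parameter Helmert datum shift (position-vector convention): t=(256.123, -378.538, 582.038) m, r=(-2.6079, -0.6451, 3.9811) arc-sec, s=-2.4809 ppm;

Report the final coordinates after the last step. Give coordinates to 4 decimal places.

start: φ=11.359635°, λ=16.274988°, h=-49.967 m
→ ECEF (a=6378137.000, f=1/298.257223563): X=6003343.4834, Y=1752656.0442, Z=1248022.7375
→ Helmert 7p (PV): X=6003546.9817, Y=1752404.8070, Z=1248598.2953

X=6003546.9817 m, Y=1752404.8070 m, Z=1248598.2953 m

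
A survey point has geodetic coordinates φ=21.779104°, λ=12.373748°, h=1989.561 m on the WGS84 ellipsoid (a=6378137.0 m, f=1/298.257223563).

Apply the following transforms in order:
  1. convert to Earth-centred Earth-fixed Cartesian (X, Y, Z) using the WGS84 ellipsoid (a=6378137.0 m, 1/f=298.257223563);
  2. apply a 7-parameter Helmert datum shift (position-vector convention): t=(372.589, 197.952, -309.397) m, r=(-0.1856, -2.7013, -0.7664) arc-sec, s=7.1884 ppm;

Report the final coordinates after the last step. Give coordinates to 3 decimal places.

start: φ=21.779104°, λ=12.373748°, h=1989.561 m
→ ECEF (a=6378137.000, f=1/298.257223563): X=5789760.4960, Y=1270180.6730, Z=2352454.9778
→ Helmert 7p (PV): X=5790148.6151, Y=1270368.3597, Z=2352237.1731

X=5790148.615 m, Y=1270368.360 m, Z=2352237.173 m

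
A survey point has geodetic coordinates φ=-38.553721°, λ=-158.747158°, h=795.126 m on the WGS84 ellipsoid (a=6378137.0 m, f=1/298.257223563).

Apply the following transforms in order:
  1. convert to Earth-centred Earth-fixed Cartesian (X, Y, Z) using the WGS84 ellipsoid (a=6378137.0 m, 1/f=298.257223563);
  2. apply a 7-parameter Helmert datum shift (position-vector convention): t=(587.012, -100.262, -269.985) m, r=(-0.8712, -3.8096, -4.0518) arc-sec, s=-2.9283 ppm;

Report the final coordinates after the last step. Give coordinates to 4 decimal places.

X=-4654629.6482 m, Y=-1810620.6737 m, Z=-3954526.9416 m

start: φ=-38.553721°, λ=-158.747158°, h=795.126 m
→ ECEF (a=6378137.000, f=1/298.257223563): X=-4655267.7570, Y=-1810600.4587, Z=-3954190.2030
→ Helmert 7p (PV): X=-4654629.6482, Y=-1810620.6737, Z=-3954526.9416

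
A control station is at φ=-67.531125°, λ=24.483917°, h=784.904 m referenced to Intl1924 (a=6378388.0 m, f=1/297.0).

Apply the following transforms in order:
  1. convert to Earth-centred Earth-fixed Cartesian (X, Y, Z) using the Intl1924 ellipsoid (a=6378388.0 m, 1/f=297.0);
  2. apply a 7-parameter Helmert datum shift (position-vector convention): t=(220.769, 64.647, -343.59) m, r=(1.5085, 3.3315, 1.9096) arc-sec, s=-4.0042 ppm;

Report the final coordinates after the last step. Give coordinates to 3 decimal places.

start: φ=-67.531125°, λ=24.483917°, h=784.904 m
→ ECEF (a=6378388.000, f=1/297.0): X=2225166.4068, Y=1013312.5214, Z=-5872165.3378
→ Helmert 7p (PV): X=2225274.0403, Y=1013436.6568, Z=-5872513.9435

X=2225274.040 m, Y=1013436.657 m, Z=-5872513.943 m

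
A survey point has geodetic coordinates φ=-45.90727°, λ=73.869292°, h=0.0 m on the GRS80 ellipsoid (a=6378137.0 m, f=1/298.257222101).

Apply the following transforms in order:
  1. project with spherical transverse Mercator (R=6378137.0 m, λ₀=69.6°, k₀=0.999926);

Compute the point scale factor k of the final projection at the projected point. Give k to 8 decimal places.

1.00127022

start: φ=-45.907270°, λ=73.869292°, h=0.000 m
→ into tm (λ₀=69.6°): φ=-45.90727000°, λ−λ₀=4.26929200°
scale k = 1.00127022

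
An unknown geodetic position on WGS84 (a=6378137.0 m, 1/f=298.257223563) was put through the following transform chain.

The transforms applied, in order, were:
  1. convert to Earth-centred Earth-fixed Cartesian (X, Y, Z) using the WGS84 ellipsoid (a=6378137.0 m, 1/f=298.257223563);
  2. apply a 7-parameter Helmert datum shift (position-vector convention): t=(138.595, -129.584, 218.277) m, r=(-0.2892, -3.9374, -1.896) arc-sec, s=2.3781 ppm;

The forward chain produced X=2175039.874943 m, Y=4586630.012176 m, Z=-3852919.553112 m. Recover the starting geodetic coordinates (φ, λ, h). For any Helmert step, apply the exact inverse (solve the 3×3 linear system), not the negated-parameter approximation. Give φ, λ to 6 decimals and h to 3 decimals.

start: X=2175039.8749, Y=4586630.0122, Z=-3852919.5531 m
→ Helmert⁻¹: X=2174780.3926, Y=4586774.0816, Z=-3853163.7505
→ geod (Bowring, a=6378137.000): φ=-37.38607900°, λ=64.63242400°, h=2697.9760 m

φ=-37.386079°, λ=64.632424°, h=2697.976 m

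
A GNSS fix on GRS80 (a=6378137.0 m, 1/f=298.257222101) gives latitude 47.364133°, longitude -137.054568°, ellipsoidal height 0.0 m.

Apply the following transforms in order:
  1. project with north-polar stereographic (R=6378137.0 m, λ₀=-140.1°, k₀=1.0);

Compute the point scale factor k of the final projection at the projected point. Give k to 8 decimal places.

start: φ=47.364133°, λ=-137.054568°, h=0.000 m
→ into stereo (λ₀=-140.1°): φ=47.36413300°, λ−λ₀=3.04543200°
scale k = 1.15229064

1.15229064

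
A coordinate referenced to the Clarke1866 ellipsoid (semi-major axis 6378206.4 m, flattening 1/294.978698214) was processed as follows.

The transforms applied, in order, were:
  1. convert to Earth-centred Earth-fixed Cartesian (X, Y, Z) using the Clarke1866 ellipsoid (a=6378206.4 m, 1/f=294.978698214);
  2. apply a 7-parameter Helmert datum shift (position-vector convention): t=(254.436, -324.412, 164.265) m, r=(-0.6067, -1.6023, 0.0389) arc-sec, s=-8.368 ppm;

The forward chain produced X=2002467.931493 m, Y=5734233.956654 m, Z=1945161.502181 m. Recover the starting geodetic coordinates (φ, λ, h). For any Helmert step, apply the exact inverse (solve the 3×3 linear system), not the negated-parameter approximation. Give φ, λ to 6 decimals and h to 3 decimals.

start: X=2002467.9315, Y=5734233.9567, Z=1945161.5022 m
→ Helmert⁻¹: X=2002246.4409, Y=5734600.2572, Z=1945014.8268
→ geod (Bowring, a=6378206.400): φ=17.86913200°, λ=70.75325600°, h=1722.0860 m

φ=17.869132°, λ=70.753256°, h=1722.086 m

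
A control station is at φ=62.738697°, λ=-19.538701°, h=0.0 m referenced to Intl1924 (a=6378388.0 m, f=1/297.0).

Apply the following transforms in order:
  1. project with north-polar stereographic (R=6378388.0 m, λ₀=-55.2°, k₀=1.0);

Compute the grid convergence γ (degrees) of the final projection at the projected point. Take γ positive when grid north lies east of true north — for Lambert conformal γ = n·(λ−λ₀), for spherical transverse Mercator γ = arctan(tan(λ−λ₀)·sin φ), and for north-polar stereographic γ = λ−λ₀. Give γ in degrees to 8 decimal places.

start: φ=62.738697°, λ=-19.538701°, h=0.000 m
→ into stereo (λ₀=-55.2°): φ=62.73869700°, λ−λ₀=35.66129900°
convergence γ = 35.66129900°

35.66129900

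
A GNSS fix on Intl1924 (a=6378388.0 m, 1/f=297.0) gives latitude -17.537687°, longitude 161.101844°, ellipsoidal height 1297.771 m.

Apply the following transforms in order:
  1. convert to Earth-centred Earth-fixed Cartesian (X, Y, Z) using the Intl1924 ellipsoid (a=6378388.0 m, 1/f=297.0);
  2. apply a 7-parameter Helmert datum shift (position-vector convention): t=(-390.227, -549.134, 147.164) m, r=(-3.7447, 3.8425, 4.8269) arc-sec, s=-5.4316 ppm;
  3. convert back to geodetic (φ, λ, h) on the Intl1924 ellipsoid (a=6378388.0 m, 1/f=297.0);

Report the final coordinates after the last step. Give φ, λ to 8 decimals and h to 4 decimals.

φ=-17.53522241°, λ=161.10968393°, h=1401.1411 m

start: φ=-17.537687°, λ=161.101844°, h=1297.771 m
→ ECEF (a=6378388.000, f=1/297.0): X=-5757000.8137, Y=1970854.9378, Z=-1910072.0443
→ Helmert 7p (PV): X=-5757441.4741, Y=1970125.7005, Z=-1909843.0394
→ geod (Bowring, a=6378388.000): φ=-17.53522241°, λ=161.10968393°, h=1401.1411 m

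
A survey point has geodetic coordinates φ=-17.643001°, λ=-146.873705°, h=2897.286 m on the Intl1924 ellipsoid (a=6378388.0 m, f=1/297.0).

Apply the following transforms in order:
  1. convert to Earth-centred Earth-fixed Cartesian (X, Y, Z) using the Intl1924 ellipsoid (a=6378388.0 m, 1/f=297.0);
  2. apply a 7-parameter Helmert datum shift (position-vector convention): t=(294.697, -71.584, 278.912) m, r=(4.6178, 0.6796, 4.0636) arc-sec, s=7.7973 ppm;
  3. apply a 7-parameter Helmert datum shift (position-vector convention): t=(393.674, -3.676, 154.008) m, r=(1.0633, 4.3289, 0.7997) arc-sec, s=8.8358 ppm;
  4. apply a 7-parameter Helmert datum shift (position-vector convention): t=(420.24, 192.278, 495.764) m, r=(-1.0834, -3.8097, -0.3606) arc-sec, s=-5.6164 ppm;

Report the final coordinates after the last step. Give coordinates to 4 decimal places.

start: φ=-17.643001°, λ=-146.873705°, h=2897.286 m
→ ECEF (a=6378388.000, f=1/297.0): X=-5094325.7971, Y=-3324281.7121, Z=-1921669.9748
→ Helmert 7p (PV): X=-5094011.6618, Y=-3324436.5579, Z=-1921463.6854
→ Helmert 7p (PV): X=-5093690.4346, Y=-3324479.4527, Z=-1921236.8833
→ Helmert 7p (PV): X=-5093211.9134, Y=-3324269.6893, Z=-1920806.9469

X=-5093211.9134 m, Y=-3324269.6893 m, Z=-1920806.9469 m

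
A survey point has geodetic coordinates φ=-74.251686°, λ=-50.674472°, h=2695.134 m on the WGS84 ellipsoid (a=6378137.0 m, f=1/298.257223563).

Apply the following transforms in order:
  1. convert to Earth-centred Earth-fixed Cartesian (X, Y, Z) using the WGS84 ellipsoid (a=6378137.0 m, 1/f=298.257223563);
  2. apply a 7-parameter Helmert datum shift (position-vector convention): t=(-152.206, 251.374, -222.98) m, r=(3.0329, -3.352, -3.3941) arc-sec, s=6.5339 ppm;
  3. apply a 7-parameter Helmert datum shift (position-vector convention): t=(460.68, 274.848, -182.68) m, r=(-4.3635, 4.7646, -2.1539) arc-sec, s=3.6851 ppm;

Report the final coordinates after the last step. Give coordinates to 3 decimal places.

start: φ=-74.251686°, λ=-50.674472°, h=2695.134 m
→ ECEF (a=6378137.000, f=1/298.257223563): X=1100925.7292, Y=-1343846.3588, Z=-6119216.1441
→ Helmert 7p (PV): X=1100858.0470, Y=-1343531.9042, Z=-6119480.9752
→ Helmert 7p (PV): X=1101167.3970, Y=-1343402.9601, Z=-6119683.2130

X=1101167.397 m, Y=-1343402.960 m, Z=-6119683.213 m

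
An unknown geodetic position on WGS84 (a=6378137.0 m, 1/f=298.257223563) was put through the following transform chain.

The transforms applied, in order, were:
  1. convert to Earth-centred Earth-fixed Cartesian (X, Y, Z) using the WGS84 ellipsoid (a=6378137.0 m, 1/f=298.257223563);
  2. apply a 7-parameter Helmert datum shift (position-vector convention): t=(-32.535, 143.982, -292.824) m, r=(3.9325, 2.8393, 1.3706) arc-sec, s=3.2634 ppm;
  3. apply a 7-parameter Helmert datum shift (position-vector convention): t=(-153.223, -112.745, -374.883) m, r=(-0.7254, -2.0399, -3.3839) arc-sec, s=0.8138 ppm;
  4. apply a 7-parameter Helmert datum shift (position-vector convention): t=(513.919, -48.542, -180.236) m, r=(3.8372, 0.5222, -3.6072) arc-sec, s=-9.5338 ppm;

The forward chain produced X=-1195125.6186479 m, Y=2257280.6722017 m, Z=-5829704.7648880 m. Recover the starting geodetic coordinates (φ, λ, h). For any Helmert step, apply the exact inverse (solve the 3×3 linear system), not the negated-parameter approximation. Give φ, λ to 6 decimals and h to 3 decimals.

start: X=-1195125.6186, Y=2257280.6722, Z=-5829704.7649 m
→ Helmert⁻¹: X=-1195675.6526, Y=2257221.3750, Z=-5829625.1257
→ Helmert⁻¹: X=-1195616.1390, Y=2257333.1686, Z=-5829225.7359
→ Helmert⁻¹: X=-1195484.4668, Y=2257078.6333, Z=-5828973.3779
→ geod (Bowring, a=6378137.000): φ=-66.47906000°, λ=117.90838300°, h=3819.3890 m

φ=-66.479060°, λ=117.908383°, h=3819.389 m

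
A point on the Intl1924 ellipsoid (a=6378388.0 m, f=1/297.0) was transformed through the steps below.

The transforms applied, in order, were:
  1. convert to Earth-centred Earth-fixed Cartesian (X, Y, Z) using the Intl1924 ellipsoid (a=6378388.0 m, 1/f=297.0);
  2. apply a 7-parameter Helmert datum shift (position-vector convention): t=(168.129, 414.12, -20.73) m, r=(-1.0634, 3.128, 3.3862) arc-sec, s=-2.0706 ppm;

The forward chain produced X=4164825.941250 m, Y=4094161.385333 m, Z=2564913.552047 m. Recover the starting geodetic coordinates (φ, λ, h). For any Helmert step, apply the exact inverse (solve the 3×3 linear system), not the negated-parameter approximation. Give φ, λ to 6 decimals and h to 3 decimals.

φ=23.855271°, λ=44.507278°, h=3359.742 m

start: X=4164825.9412, Y=4094161.3853, Z=2564913.5520 m
→ Helmert⁻¹: X=4164694.7420, Y=4093674.1471, Z=2565023.8555
→ geod (Bowring, a=6378388.000): φ=23.85527100°, λ=44.50727800°, h=3359.7420 m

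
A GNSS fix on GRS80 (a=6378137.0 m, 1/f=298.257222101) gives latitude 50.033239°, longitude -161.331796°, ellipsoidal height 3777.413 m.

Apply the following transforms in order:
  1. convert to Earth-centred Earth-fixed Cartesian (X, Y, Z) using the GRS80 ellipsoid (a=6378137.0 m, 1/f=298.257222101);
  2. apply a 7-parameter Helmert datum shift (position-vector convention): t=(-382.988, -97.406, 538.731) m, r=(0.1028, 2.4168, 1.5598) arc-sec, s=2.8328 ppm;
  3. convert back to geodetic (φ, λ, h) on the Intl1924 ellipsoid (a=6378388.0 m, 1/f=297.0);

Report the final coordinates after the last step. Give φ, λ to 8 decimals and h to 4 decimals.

φ=50.03506915°, λ=-161.33149878°, h=4264.2713 m

start: φ=50.033239°, λ=-161.331796°, h=3777.413 m
→ ECEF (a=6378137.000, f=1/298.257222101): X=-3891356.2769, Y=-1314744.9834, Z=4868059.7748
→ Helmert 7p (PV): X=-3891683.3070, Y=-1314877.9670, Z=4868657.2358
→ geod (Bowring, a=6378388.000): φ=50.03506915°, λ=-161.33149878°, h=4264.2713 m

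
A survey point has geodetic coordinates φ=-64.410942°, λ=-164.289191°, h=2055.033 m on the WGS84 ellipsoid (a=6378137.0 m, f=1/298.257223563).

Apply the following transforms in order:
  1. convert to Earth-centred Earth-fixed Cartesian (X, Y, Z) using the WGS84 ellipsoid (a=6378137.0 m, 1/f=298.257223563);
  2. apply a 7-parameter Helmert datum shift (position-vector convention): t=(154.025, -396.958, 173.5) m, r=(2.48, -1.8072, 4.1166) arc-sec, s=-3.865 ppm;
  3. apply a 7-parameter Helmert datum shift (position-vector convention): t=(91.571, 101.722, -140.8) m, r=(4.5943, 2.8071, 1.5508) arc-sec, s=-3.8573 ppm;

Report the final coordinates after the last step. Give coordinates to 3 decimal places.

start: φ=-64.410942°, λ=-164.289191°, h=2055.033 m
→ ECEF (a=6378137.000, f=1/298.257223563): X=-2659990.5257, Y=-748231.1077, Z=-5731503.2359
→ Helmert 7p (PV): X=-2659761.0701, Y=-748609.3495, Z=-5731339.8854
→ Helmert 7p (PV): X=-2659731.6099, Y=-748397.0790, Z=-5731439.0552

X=-2659731.610 m, Y=-748397.079 m, Z=-5731439.055 m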